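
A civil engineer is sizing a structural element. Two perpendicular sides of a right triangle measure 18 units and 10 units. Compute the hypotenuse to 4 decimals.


Shape: right triangle
Legs a = 18 units, b = 10 units
Formula: c = sqrt(a^2 + b^2)
a^2 = 324, b^2 = 100
a^2 + b^2 = 424
c = sqrt(424)
c = 20.5913
20.5913 units


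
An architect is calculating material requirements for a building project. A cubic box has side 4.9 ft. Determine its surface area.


Shape: cube
Side s = 4.9 ft
A cube has 6 square faces.
Formula: SA = 6 * s^2
s^2 = 24.01
SA = 6 * 24.01
SA = 144.06
144.06 ft^2


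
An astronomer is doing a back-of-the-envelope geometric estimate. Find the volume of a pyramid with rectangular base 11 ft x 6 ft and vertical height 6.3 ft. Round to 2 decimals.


Shape: rectangular pyramid
Base: 11 ft x 6 ft, Height h = 6.3 ft
Formula: V = (1/3) * base_area * h
base_area = 11 * 6 = 66
base_area * h = 66 * 6.3 = 415.8
V = 415.8 / 3
V = 138.6
138.6 ft^3


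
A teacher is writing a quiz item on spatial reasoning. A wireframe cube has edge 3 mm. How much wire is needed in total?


Shape: cube
Side s = 3 mm
A cube has 12 edges, all equal.
Formula: total edge length = 12 * s
Total = 12 * 3
Total = 36
36 mm


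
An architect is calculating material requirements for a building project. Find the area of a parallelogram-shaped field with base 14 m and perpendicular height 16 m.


Shape: parallelogram
Base b = 14 m, Height h = 16 m
Formula: A = b * h
A = 14 * 16
A = 224
224 m^2


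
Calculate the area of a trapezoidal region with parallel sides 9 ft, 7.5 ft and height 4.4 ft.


Shape: trapezoid
Parallel sides a = 9 ft, b = 7.5 ft; Height h = 4.4 ft
Formula: A = (a + b) * h / 2
a + b = 9 + 7.5 = 16.5
A = 16.5 * 4.4 / 2
A = 72.6 / 2
A = 36.3
36.3 ft^2


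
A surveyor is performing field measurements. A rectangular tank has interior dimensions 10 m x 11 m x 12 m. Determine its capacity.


Shape: rectangular prism
l = 10 m, w = 11 m, h = 12 m
Formula: V = l * w * h
V = 10 * 11 * 12
V = 110 * 12
V = 1320
1320 m^3


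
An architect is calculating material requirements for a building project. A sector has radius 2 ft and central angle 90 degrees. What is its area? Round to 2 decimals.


Shape: circular sector
Radius r = 2 ft, Angle = 90 degrees
Formula: A = (angle/360) * pi * r^2
r^2 = 4
Fraction of circle = 90/360
A = (90/360) * pi * 4
A = 1 * pi
A = 3.14
3.14 ft^2


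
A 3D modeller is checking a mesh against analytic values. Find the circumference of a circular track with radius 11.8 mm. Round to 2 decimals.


Shape: circle
Radius r = 11.8 mm
Formula: C = 2 * pi * r
C = 2 * pi * 11.8
C = 23.6 * pi
C = 74.14
74.14 mm


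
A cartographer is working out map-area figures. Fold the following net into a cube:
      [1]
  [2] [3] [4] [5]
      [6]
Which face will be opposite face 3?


Net: cross layout. Take square 3 as the base (bottom).
Fold the four squares in the horizontal row up around 3: 2 -> left, 4 -> right, 5 wraps to the top.
Fold 1 and 6 up from 3: 1 -> back, 6 -> front.
Opposite pairs are therefore: (1, 6), (2, 4), (3, 5).
Face 3 is opposite face 5.
face 5


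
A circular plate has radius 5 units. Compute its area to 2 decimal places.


Shape: circle
Radius r = 5 units
Formula: A = pi * r^2
r^2 = 5^2 = 25
A = pi * 25
A = 78.54
78.54 units^2


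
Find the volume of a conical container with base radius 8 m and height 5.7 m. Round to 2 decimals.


Shape: cone
Radius r = 8 m, Height h = 5.7 m
Formula: V = (1/3) * pi * r^2 * h
r^2 = 64
pi * r^2 * h = pi * 64 * 5.7 = 364.8 * pi
V = 364.8 * pi / 3
V = 382.02
382.02 m^3


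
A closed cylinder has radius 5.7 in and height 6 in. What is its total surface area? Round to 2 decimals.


Shape: closed cylinder
Radius r = 5.7 in, Height h = 6 in
Formula: SA = 2*pi*r^2 + 2*pi*r*h = 2*pi*r*(r + h)
r + h = 11.7
2 * r * (r + h) = 2 * 5.7 * 11.7 = 133.38
SA = 133.38 * pi
SA = 419.03
419.03 in^2


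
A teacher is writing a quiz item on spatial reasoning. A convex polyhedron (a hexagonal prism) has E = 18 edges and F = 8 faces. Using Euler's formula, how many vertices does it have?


Polyhedron: hexagonal prism
Euler's formula for convex polyhedra: V - E + F = 2
Given: E = 18 edges and F = 8 faces
Solve for V:
V = 2 + E - F = 2 + 18 - 8 = 12
12 vertices


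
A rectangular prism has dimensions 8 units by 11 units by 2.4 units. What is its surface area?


Shape: rectangular prism
l = 8 units, w = 11 units, h = 2.4 units
Formula: SA = 2(lw + lh + wh)
lw = 88, lh = 19.2, wh = 26.4
lw + lh + wh = 133.6
SA = 2 * 133.6
SA = 267.2
267.2 units^2


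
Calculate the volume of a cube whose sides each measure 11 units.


Shape: cube
Side s = 11 units
Formula: V = s^3
V = 11 * 11 * 11
V = 121 * 11
V = 1331
1331 units^3


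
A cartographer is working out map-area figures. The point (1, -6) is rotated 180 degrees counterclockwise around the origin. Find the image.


Transformation: rotation about the origin
Original point: (1, -6)
Rule for 180 deg: (x, y) -> (-x, -y)
Apply: (1, -6) -> (-1, 6)
(-1, 6)


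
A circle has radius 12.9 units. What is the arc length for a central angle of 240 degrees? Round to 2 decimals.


Shape: circular arc
Radius r = 12.9 units, Angle = 240 degrees
Formula: L = (angle/360) * 2 * pi * r
2 * pi * r = 25.8 * pi
L = (240/360) * 25.8 * pi
L = 17.2 * pi
L = 54.04
54.04 units


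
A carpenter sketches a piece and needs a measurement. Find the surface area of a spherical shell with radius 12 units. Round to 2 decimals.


Shape: sphere
Radius r = 12 units
Formula: SA = 4 * pi * r^2
r^2 = 144
SA = 4 * pi * 144
SA = 576 * pi
SA = 1809.56
1809.56 units^2


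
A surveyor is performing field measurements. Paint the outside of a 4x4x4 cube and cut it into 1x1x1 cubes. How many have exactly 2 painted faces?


Large cube: 4 x 4 x 4, cut into unit cubes.
n = 4, so n - 2 = 2
Cubes with 2 painted faces lie along the edges, excluding corners.
A cube has 12 edges; each contributes (n - 2) = 2 such cubes.
Count = 12 * 2 = 24
24 unit cubes


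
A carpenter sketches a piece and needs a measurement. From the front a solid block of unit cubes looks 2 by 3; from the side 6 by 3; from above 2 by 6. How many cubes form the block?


Orthographic views of a solid rectangular block:
Front view 2 x 3 -> length = 2, height = 3
Side view 6 x 3 -> width = 6, height = 3 (consistent)
Top view 2 x 6 -> confirms length = 2, width = 6
The block is 2 x 6 x 3.
Total unit cubes = 2 * 6 * 3 = 36
36 unit cubes


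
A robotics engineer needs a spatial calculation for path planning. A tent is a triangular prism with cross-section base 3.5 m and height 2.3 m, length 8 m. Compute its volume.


Shape: triangular prism
Triangle base = 3.5 m, triangle height = 2.3 m, prism length L = 8 m
Formula: V = (1/2 * b * h_tri) * L
Cross-section area = 0.5 * 3.5 * 2.3 = 4.025
V = 4.025 * 8
V = 32.2
32.2 m^3


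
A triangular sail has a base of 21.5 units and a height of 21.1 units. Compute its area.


Shape: triangle
Base b = 21.5 units, Height h = 21.1 units
Formula: A = (1/2) * b * h
A = 0.5 * 21.5 * 21.1
A = 0.5 * 453.65
A = 226.825
226.825 units^2


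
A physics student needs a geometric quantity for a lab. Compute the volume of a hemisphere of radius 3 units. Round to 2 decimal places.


Shape: hemisphere (half of a sphere)
Radius r = 3 units
Formula: V = (1/2) * (4/3) * pi * r^3 = (2/3) * pi * r^3
r^3 = 27
(2/3) * 27 = 18
V = 18 * pi
V = 56.55
56.55 units^3


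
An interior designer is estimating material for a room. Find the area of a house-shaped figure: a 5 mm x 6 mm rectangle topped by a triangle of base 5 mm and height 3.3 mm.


Composite shape: rectangle + triangle
Rectangle area = 5 * 6 = 30
Triangle area = 0.5 * 5 * 3.3 = 8.25
Total = 30 + 8.25
Total = 38.25
38.25 mm^2


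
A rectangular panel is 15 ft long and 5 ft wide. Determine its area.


Shape: rectangle
Length l = 15 ft, Width w = 5 ft
Formula: A = l * w
A = 15 * 5
A = 75
75 ft^2


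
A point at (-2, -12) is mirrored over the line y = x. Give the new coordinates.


Transformation: reflection
Original point: (-2, -12)
Rule for reflection over y = x: (x, y) -> (y, x)
Apply: (-2, -12) -> (-12, -2)
(-12, -2)


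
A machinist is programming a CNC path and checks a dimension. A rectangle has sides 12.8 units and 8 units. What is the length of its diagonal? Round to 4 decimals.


Shape: rectangle (diagonal via Pythagoras)
Sides: 12.8 units and 8 units
Formula: d = sqrt(l^2 + w^2)
l^2 = 163.84, w^2 = 64
l^2 + w^2 = 227.84
d = sqrt(227.84)
d = 15.0944
15.0944 units


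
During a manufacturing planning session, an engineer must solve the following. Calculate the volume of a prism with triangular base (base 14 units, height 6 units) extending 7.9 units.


Shape: triangular prism
Triangle base = 14 units, triangle height = 6 units, prism length L = 7.9 units
Formula: V = (1/2 * b * h_tri) * L
Cross-section area = 0.5 * 14 * 6 = 42
V = 42 * 7.9
V = 331.8
331.8 units^3


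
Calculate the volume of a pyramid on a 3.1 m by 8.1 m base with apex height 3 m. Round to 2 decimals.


Shape: rectangular pyramid
Base: 3.1 m x 8.1 m, Height h = 3 m
Formula: V = (1/3) * base_area * h
base_area = 3.1 * 8.1 = 25.11
base_area * h = 25.11 * 3 = 75.33
V = 75.33 / 3
V = 25.11
25.11 m^3


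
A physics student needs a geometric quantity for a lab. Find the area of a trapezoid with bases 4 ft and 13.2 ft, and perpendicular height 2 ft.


Shape: trapezoid
Parallel sides a = 4 ft, b = 13.2 ft; Height h = 2 ft
Formula: A = (a + b) * h / 2
a + b = 4 + 13.2 = 17.2
A = 17.2 * 2 / 2
A = 34.4 / 2
A = 17.2
17.2 ft^2


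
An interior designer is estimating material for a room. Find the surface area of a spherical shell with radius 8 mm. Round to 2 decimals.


Shape: sphere
Radius r = 8 mm
Formula: SA = 4 * pi * r^2
r^2 = 64
SA = 4 * pi * 64
SA = 256 * pi
SA = 804.25
804.25 mm^2


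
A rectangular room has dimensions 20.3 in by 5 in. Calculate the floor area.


Shape: rectangle
Length l = 20.3 in, Width w = 5 in
Formula: A = l * w
A = 20.3 * 5
A = 101.5
101.5 in^2


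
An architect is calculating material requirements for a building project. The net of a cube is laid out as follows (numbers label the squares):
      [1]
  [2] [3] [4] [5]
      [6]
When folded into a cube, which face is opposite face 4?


Net: cross layout. Take square 3 as the base (bottom).
Fold the four squares in the horizontal row up around 3: 2 -> left, 4 -> right, 5 wraps to the top.
Fold 1 and 6 up from 3: 1 -> back, 6 -> front.
Opposite pairs are therefore: (1, 6), (2, 4), (3, 5).
Face 4 is opposite face 2.
face 2


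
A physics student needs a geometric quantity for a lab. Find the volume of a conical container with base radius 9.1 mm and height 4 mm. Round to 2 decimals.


Shape: cone
Radius r = 9.1 mm, Height h = 4 mm
Formula: V = (1/3) * pi * r^2 * h
r^2 = 82.81
pi * r^2 * h = pi * 82.81 * 4 = 331.24 * pi
V = 331.24 * pi / 3
V = 346.87
346.87 mm^3


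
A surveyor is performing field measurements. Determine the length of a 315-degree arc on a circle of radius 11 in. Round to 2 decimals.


Shape: circular arc
Radius r = 11 in, Angle = 315 degrees
Formula: L = (angle/360) * 2 * pi * r
2 * pi * r = 22 * pi
L = (315/360) * 22 * pi
L = 19.25 * pi
L = 60.48
60.48 in


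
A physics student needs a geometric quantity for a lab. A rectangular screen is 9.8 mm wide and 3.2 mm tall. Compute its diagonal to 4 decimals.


Shape: rectangle (diagonal via Pythagoras)
Sides: 9.8 mm and 3.2 mm
Formula: d = sqrt(l^2 + w^2)
l^2 = 96.04, w^2 = 10.24
l^2 + w^2 = 106.28
d = sqrt(106.28)
d = 10.3092
10.3092 mm


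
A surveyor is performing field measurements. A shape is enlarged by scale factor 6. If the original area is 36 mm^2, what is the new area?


Linear scale factor k = 6
Original area = 36 mm^2
Rule: under a linear scaling by k, areas scale by k^2.
k^2 = 6^2 = 36
New area = 36 * 36
New area = 1296
1296 mm^2


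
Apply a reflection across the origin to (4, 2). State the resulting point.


Transformation: reflection
Original point: (4, 2)
Rule for reflection through the origin: (x, y) -> (-x, -y)
Apply: (4, 2) -> (-4, -2)
(-4, -2)


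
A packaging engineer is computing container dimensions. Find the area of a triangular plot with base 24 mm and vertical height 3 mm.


Shape: triangle
Base b = 24 mm, Height h = 3 mm
Formula: A = (1/2) * b * h
A = 0.5 * 24 * 3
A = 0.5 * 72
A = 36
36 mm^2


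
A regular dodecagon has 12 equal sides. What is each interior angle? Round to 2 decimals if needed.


Shape: regular dodecagon (12 sides)
Formula: interior angle = (n - 2) * 180 / n
(n - 2) = 10
(n - 2) * 180 = 1800
angle = 1800 / 12
angle = 150
150 degrees


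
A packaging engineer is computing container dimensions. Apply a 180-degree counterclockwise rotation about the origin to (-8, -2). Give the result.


Transformation: rotation about the origin
Original point: (-8, -2)
Rule for 180 deg: (x, y) -> (-x, -y)
Apply: (-8, -2) -> (8, 2)
(8, 2)


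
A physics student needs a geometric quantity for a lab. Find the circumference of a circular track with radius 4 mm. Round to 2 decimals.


Shape: circle
Radius r = 4 mm
Formula: C = 2 * pi * r
C = 2 * pi * 4
C = 8 * pi
C = 25.13
25.13 mm


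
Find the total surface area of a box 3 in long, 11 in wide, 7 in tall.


Shape: rectangular prism
l = 3 in, w = 11 in, h = 7 in
Formula: SA = 2(lw + lh + wh)
lw = 33, lh = 21, wh = 77
lw + lh + wh = 131
SA = 2 * 131
SA = 262
262 in^2


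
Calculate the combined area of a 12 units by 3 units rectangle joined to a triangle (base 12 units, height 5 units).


Composite shape: rectangle + triangle
Rectangle area = 12 * 3 = 36
Triangle area = 0.5 * 12 * 5 = 30
Total = 36 + 30
Total = 66
66 units^2


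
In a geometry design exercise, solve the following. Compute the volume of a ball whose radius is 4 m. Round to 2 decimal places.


Shape: sphere
Radius r = 4 m
Formula: V = (4/3) * pi * r^3
r^3 = 64
(4/3) * 64 = 85.333333
V = 85.333333 * pi
V = 268.08
268.08 m^3


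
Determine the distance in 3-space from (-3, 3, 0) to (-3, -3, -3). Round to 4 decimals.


3D distance between two points
P1 = (-3, 3, 0), P2 = (-3, -3, -3)
Formula: d = sqrt((x2-x1)^2 + (y2-y1)^2 + (z2-z1)^2)
dx = -3 - -3 = 0
dy = -3 - 3 = -6
dz = -3 - 0 = -3
dx^2 + dy^2 + dz^2 = 0 + 36 + 9 = 45
d = sqrt(45)
d = 6.7082
6.7082 units


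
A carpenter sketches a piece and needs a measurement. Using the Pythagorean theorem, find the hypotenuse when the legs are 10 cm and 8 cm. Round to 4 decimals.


Shape: right triangle
Legs a = 10 cm, b = 8 cm
Formula: c = sqrt(a^2 + b^2)
a^2 = 100, b^2 = 64
a^2 + b^2 = 164
c = sqrt(164)
c = 12.8062
12.8062 cm


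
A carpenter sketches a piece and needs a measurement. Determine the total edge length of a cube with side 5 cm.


Shape: cube
Side s = 5 cm
A cube has 12 edges, all equal.
Formula: total edge length = 12 * s
Total = 12 * 5
Total = 60
60 cm


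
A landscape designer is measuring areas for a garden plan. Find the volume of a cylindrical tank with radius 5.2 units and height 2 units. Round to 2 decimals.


Shape: cylinder
Radius r = 5.2 units, Height h = 2 units
Formula: V = pi * r^2 * h
r^2 = 27.04
V = pi * 27.04 * 2
V = 54.08 * pi
V = 169.9
169.9 units^3


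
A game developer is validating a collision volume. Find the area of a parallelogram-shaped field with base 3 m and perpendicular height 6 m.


Shape: parallelogram
Base b = 3 m, Height h = 6 m
Formula: A = b * h
A = 3 * 6
A = 18
18 m^2


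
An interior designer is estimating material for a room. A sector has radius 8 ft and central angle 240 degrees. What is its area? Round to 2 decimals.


Shape: circular sector
Radius r = 8 ft, Angle = 240 degrees
Formula: A = (angle/360) * pi * r^2
r^2 = 64
Fraction of circle = 240/360
A = (240/360) * pi * 64
A = 42.666667 * pi
A = 134.04
134.04 ft^2


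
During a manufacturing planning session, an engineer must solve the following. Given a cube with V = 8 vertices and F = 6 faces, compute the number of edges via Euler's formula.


Polyhedron: cube
Euler's formula for convex polyhedra: V - E + F = 2
Given: V = 8 vertices and F = 6 faces
Solve for E:
E = V + F - 2 = 8 + 6 - 2 = 12
12 edges


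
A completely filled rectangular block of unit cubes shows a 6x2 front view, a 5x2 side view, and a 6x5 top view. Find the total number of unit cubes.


Orthographic views of a solid rectangular block:
Front view 6 x 2 -> length = 6, height = 2
Side view 5 x 2 -> width = 5, height = 2 (consistent)
Top view 6 x 5 -> confirms length = 6, width = 5
The block is 6 x 5 x 2.
Total unit cubes = 6 * 5 * 2 = 60
60 unit cubes


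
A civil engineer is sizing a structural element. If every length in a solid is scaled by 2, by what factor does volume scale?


Linear scale factor k = 2
Rule: under a linear scaling by k, volumes scale by k^3.
k^3 = 2 * 2 * 2
k^3 = 4 * 2
k^3 = 8
Volume scales by a factor of 8.
8 (dimensionless)


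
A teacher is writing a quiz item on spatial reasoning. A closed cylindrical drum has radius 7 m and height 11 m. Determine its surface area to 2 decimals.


Shape: closed cylinder
Radius r = 7 m, Height h = 11 m
Formula: SA = 2*pi*r^2 + 2*pi*r*h = 2*pi*r*(r + h)
r + h = 18
2 * r * (r + h) = 2 * 7 * 18 = 252
SA = 252 * pi
SA = 791.68
791.68 m^2


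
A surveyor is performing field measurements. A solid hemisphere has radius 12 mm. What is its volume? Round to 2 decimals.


Shape: hemisphere (half of a sphere)
Radius r = 12 mm
Formula: V = (1/2) * (4/3) * pi * r^3 = (2/3) * pi * r^3
r^3 = 1728
(2/3) * 1728 = 1152
V = 1152 * pi
V = 3619.11
3619.11 mm^3


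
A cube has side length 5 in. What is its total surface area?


Shape: cube
Side s = 5 in
A cube has 6 square faces.
Formula: SA = 6 * s^2
s^2 = 25
SA = 6 * 25
SA = 150
150 in^2


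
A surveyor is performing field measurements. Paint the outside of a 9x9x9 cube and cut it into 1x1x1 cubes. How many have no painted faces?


Large cube: 9 x 9 x 9, cut into unit cubes.
n = 9, so n - 2 = 7
Unpainted cubes form the interior (n - 2)^3 block.
(n - 2)^3 = 7^3 = 343
343 unit cubes


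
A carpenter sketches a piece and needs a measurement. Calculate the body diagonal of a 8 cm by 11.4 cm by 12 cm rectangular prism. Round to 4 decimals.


Shape: rectangular box (space diagonal)
l = 8 cm, w = 11.4 cm, h = 12 cm
Visualize: the diagonal of the base, then a right triangle with that diagonal and the height.
Formula: d = sqrt(l^2 + w^2 + h^2)
l^2 + w^2 + h^2 = 64 + 129.96 + 144 = 337.96
d = sqrt(337.96)
d = 18.3837
18.3837 cm


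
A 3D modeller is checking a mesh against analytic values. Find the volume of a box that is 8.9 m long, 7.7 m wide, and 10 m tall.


Shape: rectangular prism
l = 8.9 m, w = 7.7 m, h = 10 m
Formula: V = l * w * h
V = 8.9 * 7.7 * 10
V = 68.53 * 10
V = 685.3
685.3 m^3


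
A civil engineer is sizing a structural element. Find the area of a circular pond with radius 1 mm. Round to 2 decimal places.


Shape: circle
Radius r = 1 mm
Formula: A = pi * r^2
r^2 = 1^2 = 1
A = pi * 1
A = 3.14
3.14 mm^2


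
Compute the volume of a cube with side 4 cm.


Shape: cube
Side s = 4 cm
Formula: V = s^3
V = 4 * 4 * 4
V = 16 * 4
V = 64
64 cm^3


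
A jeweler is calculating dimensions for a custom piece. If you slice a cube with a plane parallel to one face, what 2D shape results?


Solid: cube
Cutting plane: parallel to one face
Visualize the intersection of the plane with the solid's surface.
The boundary of the cut region is a square.
square


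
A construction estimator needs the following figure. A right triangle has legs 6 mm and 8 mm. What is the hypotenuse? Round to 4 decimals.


Shape: right triangle
Legs a = 6 mm, b = 8 mm
Formula: c = sqrt(a^2 + b^2)
a^2 = 36, b^2 = 64
a^2 + b^2 = 100
c = sqrt(100)
c = 10.0
10 mm


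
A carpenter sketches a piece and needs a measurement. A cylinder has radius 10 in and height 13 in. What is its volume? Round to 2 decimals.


Shape: cylinder
Radius r = 10 in, Height h = 13 in
Formula: V = pi * r^2 * h
r^2 = 100
V = pi * 100 * 13
V = 1300 * pi
V = 4084.07
4084.07 in^3


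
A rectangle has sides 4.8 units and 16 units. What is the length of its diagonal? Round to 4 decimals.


Shape: rectangle (diagonal via Pythagoras)
Sides: 4.8 units and 16 units
Formula: d = sqrt(l^2 + w^2)
l^2 = 23.04, w^2 = 256
l^2 + w^2 = 279.04
d = sqrt(279.04)
d = 16.7045
16.7045 units


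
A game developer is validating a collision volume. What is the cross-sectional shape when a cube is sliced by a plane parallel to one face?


Solid: cube
Cutting plane: parallel to one face
Visualize the intersection of the plane with the solid's surface.
The boundary of the cut region is a square.
square


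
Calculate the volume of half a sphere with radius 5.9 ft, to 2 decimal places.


Shape: hemisphere (half of a sphere)
Radius r = 5.9 ft
Formula: V = (1/2) * (4/3) * pi * r^3 = (2/3) * pi * r^3
r^3 = 205.379
(2/3) * 205.379 = 136.919333
V = 136.919333 * pi
V = 430.14
430.14 ft^3


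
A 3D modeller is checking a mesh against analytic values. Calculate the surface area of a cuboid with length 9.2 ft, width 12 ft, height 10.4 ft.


Shape: rectangular prism
l = 9.2 ft, w = 12 ft, h = 10.4 ft
Formula: SA = 2(lw + lh + wh)
lw = 110.4, lh = 95.68, wh = 124.8
lw + lh + wh = 330.88
SA = 2 * 330.88
SA = 661.76
661.76 ft^2


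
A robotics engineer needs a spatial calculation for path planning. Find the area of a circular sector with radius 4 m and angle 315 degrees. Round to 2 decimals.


Shape: circular sector
Radius r = 4 m, Angle = 315 degrees
Formula: A = (angle/360) * pi * r^2
r^2 = 16
Fraction of circle = 315/360
A = (315/360) * pi * 16
A = 14 * pi
A = 43.98
43.98 m^2


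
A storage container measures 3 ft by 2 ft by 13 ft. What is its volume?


Shape: rectangular prism
l = 3 ft, w = 2 ft, h = 13 ft
Formula: V = l * w * h
V = 3 * 2 * 13
V = 6 * 13
V = 78
78 ft^3


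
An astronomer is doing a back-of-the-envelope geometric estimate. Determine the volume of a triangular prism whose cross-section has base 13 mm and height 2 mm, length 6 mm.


Shape: triangular prism
Triangle base = 13 mm, triangle height = 2 mm, prism length L = 6 mm
Formula: V = (1/2 * b * h_tri) * L
Cross-section area = 0.5 * 13 * 2 = 13
V = 13 * 6
V = 78
78 mm^3


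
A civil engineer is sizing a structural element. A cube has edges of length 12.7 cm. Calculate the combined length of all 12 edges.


Shape: cube
Side s = 12.7 cm
A cube has 12 edges, all equal.
Formula: total edge length = 12 * s
Total = 12 * 12.7
Total = 152.4
152.4 cm


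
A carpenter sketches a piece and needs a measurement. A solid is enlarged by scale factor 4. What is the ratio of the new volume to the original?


Linear scale factor k = 4
Rule: under a linear scaling by k, volumes scale by k^3.
k^3 = 4 * 4 * 4
k^3 = 16 * 4
k^3 = 64
Volume scales by a factor of 64.
64 (dimensionless)


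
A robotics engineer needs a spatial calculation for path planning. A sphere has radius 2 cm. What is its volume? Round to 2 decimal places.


Shape: sphere
Radius r = 2 cm
Formula: V = (4/3) * pi * r^3
r^3 = 8
(4/3) * 8 = 10.666667
V = 10.666667 * pi
V = 33.51
33.51 cm^3


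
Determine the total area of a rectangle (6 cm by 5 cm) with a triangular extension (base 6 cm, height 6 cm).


Composite shape: rectangle + triangle
Rectangle area = 6 * 5 = 30
Triangle area = 0.5 * 6 * 6 = 18
Total = 30 + 18
Total = 48
48 cm^2


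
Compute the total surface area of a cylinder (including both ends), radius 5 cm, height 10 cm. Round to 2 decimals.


Shape: closed cylinder
Radius r = 5 cm, Height h = 10 cm
Formula: SA = 2*pi*r^2 + 2*pi*r*h = 2*pi*r*(r + h)
r + h = 15
2 * r * (r + h) = 2 * 5 * 15 = 150
SA = 150 * pi
SA = 471.24
471.24 cm^2


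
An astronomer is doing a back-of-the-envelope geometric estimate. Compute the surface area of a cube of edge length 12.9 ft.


Shape: cube
Side s = 12.9 ft
A cube has 6 square faces.
Formula: SA = 6 * s^2
s^2 = 166.41
SA = 6 * 166.41
SA = 998.46
998.46 ft^2


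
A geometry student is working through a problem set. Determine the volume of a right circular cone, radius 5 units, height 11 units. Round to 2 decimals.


Shape: cone
Radius r = 5 units, Height h = 11 units
Formula: V = (1/3) * pi * r^2 * h
r^2 = 25
pi * r^2 * h = pi * 25 * 11 = 275 * pi
V = 275 * pi / 3
V = 287.98
287.98 units^3


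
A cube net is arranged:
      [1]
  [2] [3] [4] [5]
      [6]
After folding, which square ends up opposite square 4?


Net: cross layout. Take square 3 as the base (bottom).
Fold the four squares in the horizontal row up around 3: 2 -> left, 4 -> right, 5 wraps to the top.
Fold 1 and 6 up from 3: 1 -> back, 6 -> front.
Opposite pairs are therefore: (1, 6), (2, 4), (3, 5).
Face 4 is opposite face 2.
face 2


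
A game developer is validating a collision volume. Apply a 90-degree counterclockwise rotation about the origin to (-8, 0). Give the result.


Transformation: rotation about the origin
Original point: (-8, 0)
Rule for 90 deg counterclockwise: (x, y) -> (-y, x)
Apply: (-8, 0) -> (0, -8)
(0, -8)


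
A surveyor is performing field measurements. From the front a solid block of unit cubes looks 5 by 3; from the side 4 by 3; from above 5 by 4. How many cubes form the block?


Orthographic views of a solid rectangular block:
Front view 5 x 3 -> length = 5, height = 3
Side view 4 x 3 -> width = 4, height = 3 (consistent)
Top view 5 x 4 -> confirms length = 5, width = 4
The block is 5 x 4 x 3.
Total unit cubes = 5 * 4 * 3 = 60
60 unit cubes


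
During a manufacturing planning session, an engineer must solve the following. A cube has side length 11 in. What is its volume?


Shape: cube
Side s = 11 in
Formula: V = s^3
V = 11 * 11 * 11
V = 121 * 11
V = 1331
1331 in^3


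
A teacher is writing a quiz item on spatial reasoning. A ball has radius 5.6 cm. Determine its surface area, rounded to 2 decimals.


Shape: sphere
Radius r = 5.6 cm
Formula: SA = 4 * pi * r^2
r^2 = 31.36
SA = 4 * pi * 31.36
SA = 125.44 * pi
SA = 394.08
394.08 cm^2


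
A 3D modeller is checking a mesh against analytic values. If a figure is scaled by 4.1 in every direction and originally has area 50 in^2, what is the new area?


Linear scale factor k = 4.1
Original area = 50 in^2
Rule: under a linear scaling by k, areas scale by k^2.
k^2 = 4.1^2 = 16.81
New area = 50 * 16.81
New area = 840.5
840.5 in^2


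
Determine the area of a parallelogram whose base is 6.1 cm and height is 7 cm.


Shape: parallelogram
Base b = 6.1 cm, Height h = 7 cm
Formula: A = b * h
A = 6.1 * 7
A = 42.7
42.7 cm^2


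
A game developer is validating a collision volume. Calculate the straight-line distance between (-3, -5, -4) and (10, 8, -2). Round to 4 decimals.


3D distance between two points
P1 = (-3, -5, -4), P2 = (10, 8, -2)
Formula: d = sqrt((x2-x1)^2 + (y2-y1)^2 + (z2-z1)^2)
dx = 10 - -3 = 13
dy = 8 - -5 = 13
dz = -2 - -4 = 2
dx^2 + dy^2 + dz^2 = 169 + 169 + 4 = 342
d = sqrt(342)
d = 18.4932
18.4932 units


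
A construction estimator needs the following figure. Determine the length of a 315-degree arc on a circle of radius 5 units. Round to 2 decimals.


Shape: circular arc
Radius r = 5 units, Angle = 315 degrees
Formula: L = (angle/360) * 2 * pi * r
2 * pi * r = 10 * pi
L = (315/360) * 10 * pi
L = 8.75 * pi
L = 27.49
27.49 units


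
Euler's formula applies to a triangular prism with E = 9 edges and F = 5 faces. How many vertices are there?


Polyhedron: triangular prism
Euler's formula for convex polyhedra: V - E + F = 2
Given: E = 9 edges and F = 5 faces
Solve for V:
V = 2 + E - F = 2 + 9 - 5 = 6
6 vertices


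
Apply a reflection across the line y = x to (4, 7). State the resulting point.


Transformation: reflection
Original point: (4, 7)
Rule for reflection over y = x: (x, y) -> (y, x)
Apply: (4, 7) -> (7, 4)
(7, 4)


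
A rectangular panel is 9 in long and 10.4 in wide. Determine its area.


Shape: rectangle
Length l = 9 in, Width w = 10.4 in
Formula: A = l * w
A = 9 * 10.4
A = 93.6
93.6 in^2


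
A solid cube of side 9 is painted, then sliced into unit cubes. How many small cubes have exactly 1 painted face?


Large cube: 9 x 9 x 9, cut into unit cubes.
n = 9, so n - 2 = 7
Cubes with 1 painted face lie in the interior of each face.
A cube has 6 faces; each contributes (n - 2)^2 = 49 such cubes.
Count = 6 * 49 = 294
294 unit cubes


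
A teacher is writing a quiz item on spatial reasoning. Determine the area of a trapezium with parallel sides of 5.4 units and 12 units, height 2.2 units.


Shape: trapezoid
Parallel sides a = 5.4 units, b = 12 units; Height h = 2.2 units
Formula: A = (a + b) * h / 2
a + b = 5.4 + 12 = 17.4
A = 17.4 * 2.2 / 2
A = 38.28 / 2
A = 19.14
19.14 units^2


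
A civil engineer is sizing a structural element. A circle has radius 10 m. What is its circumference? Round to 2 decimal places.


Shape: circle
Radius r = 10 m
Formula: C = 2 * pi * r
C = 2 * pi * 10
C = 20 * pi
C = 62.83
62.83 m


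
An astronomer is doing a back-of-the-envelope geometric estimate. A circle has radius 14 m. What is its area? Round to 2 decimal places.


Shape: circle
Radius r = 14 m
Formula: A = pi * r^2
r^2 = 14^2 = 196
A = pi * 196
A = 615.75
615.75 m^2


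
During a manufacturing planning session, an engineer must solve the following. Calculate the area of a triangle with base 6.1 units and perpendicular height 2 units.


Shape: triangle
Base b = 6.1 units, Height h = 2 units
Formula: A = (1/2) * b * h
A = 0.5 * 6.1 * 2
A = 0.5 * 12.2
A = 6.1
6.1 units^2


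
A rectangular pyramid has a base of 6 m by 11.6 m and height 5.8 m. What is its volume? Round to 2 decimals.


Shape: rectangular pyramid
Base: 6 m x 11.6 m, Height h = 5.8 m
Formula: V = (1/3) * base_area * h
base_area = 6 * 11.6 = 69.6
base_area * h = 69.6 * 5.8 = 403.68
V = 403.68 / 3
V = 134.56
134.56 m^3


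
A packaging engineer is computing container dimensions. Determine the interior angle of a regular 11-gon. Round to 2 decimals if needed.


Shape: regular hendecagon (11 sides)
Formula: interior angle = (n - 2) * 180 / n
(n - 2) = 9
(n - 2) * 180 = 1620
angle = 1620 / 11
angle = 147.27
147.27 degrees


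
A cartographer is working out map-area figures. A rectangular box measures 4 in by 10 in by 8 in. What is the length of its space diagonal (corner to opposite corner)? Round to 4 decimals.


Shape: rectangular box (space diagonal)
l = 4 in, w = 10 in, h = 8 in
Visualize: the diagonal of the base, then a right triangle with that diagonal and the height.
Formula: d = sqrt(l^2 + w^2 + h^2)
l^2 + w^2 + h^2 = 16 + 100 + 64 = 180
d = sqrt(180)
d = 13.4164
13.4164 in


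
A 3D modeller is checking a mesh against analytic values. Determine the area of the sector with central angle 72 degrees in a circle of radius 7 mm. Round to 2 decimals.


Shape: circular sector
Radius r = 7 mm, Angle = 72 degrees
Formula: A = (angle/360) * pi * r^2
r^2 = 49
Fraction of circle = 72/360
A = (72/360) * pi * 49
A = 9.8 * pi
A = 30.79
30.79 mm^2


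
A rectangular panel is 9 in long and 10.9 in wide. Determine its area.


Shape: rectangle
Length l = 9 in, Width w = 10.9 in
Formula: A = l * w
A = 9 * 10.9
A = 98.1
98.1 in^2


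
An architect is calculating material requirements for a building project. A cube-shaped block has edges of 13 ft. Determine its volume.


Shape: cube
Side s = 13 ft
Formula: V = s^3
V = 13 * 13 * 13
V = 169 * 13
V = 2197
2197 ft^3


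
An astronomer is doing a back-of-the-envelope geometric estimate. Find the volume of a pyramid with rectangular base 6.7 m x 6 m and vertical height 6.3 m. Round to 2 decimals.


Shape: rectangular pyramid
Base: 6.7 m x 6 m, Height h = 6.3 m
Formula: V = (1/3) * base_area * h
base_area = 6.7 * 6 = 40.2
base_area * h = 40.2 * 6.3 = 253.26
V = 253.26 / 3
V = 84.42
84.42 m^3


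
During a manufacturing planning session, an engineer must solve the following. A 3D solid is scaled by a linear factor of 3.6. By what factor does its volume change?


Linear scale factor k = 3.6
Rule: under a linear scaling by k, volumes scale by k^3.
k^3 = 3.6 * 3.6 * 3.6
k^3 = 12.96 * 3.6
k^3 = 46.656
Volume scales by a factor of 46.656.
46.656 (dimensionless)


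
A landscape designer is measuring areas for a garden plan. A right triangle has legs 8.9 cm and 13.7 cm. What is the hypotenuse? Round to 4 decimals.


Shape: right triangle
Legs a = 8.9 cm, b = 13.7 cm
Formula: c = sqrt(a^2 + b^2)
a^2 = 79.21, b^2 = 187.69
a^2 + b^2 = 266.9
c = sqrt(266.9)
c = 16.3371
16.3371 cm


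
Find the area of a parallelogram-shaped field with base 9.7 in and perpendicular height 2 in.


Shape: parallelogram
Base b = 9.7 in, Height h = 2 in
Formula: A = b * h
A = 9.7 * 2
A = 19.4
19.4 in^2


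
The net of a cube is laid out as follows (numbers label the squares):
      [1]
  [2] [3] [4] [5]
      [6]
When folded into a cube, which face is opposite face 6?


Net: cross layout. Take square 3 as the base (bottom).
Fold the four squares in the horizontal row up around 3: 2 -> left, 4 -> right, 5 wraps to the top.
Fold 1 and 6 up from 3: 1 -> back, 6 -> front.
Opposite pairs are therefore: (1, 6), (2, 4), (3, 5).
Face 6 is opposite face 1.
face 1


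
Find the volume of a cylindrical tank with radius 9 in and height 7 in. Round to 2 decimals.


Shape: cylinder
Radius r = 9 in, Height h = 7 in
Formula: V = pi * r^2 * h
r^2 = 81
V = pi * 81 * 7
V = 567 * pi
V = 1781.28
1781.28 in^3


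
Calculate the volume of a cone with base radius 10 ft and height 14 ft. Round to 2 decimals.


Shape: cone
Radius r = 10 ft, Height h = 14 ft
Formula: V = (1/3) * pi * r^2 * h
r^2 = 100
pi * r^2 * h = pi * 100 * 14 = 1400 * pi
V = 1400 * pi / 3
V = 1466.08
1466.08 ft^3


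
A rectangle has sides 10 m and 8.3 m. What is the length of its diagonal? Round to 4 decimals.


Shape: rectangle (diagonal via Pythagoras)
Sides: 10 m and 8.3 m
Formula: d = sqrt(l^2 + w^2)
l^2 = 100, w^2 = 68.89
l^2 + w^2 = 168.89
d = sqrt(168.89)
d = 12.9958
12.9958 m


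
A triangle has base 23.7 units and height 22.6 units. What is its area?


Shape: triangle
Base b = 23.7 units, Height h = 22.6 units
Formula: A = (1/2) * b * h
A = 0.5 * 23.7 * 22.6
A = 0.5 * 535.62
A = 267.81
267.81 units^2


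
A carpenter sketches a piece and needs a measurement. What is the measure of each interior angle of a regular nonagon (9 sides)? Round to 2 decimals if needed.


Shape: regular nonagon (9 sides)
Formula: interior angle = (n - 2) * 180 / n
(n - 2) = 7
(n - 2) * 180 = 1260
angle = 1260 / 9
angle = 140
140 degrees


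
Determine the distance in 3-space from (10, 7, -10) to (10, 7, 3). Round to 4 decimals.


3D distance between two points
P1 = (10, 7, -10), P2 = (10, 7, 3)
Formula: d = sqrt((x2-x1)^2 + (y2-y1)^2 + (z2-z1)^2)
dx = 10 - 10 = 0
dy = 7 - 7 = 0
dz = 3 - -10 = 13
dx^2 + dy^2 + dz^2 = 0 + 0 + 169 = 169
d = sqrt(169)
d = 13.0
13 units


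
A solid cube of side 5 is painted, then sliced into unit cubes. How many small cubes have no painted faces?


Large cube: 5 x 5 x 5, cut into unit cubes.
n = 5, so n - 2 = 3
Unpainted cubes form the interior (n - 2)^3 block.
(n - 2)^3 = 3^3 = 27
27 unit cubes


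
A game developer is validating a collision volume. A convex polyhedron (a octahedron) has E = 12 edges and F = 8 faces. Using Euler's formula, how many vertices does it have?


Polyhedron: octahedron
Euler's formula for convex polyhedra: V - E + F = 2
Given: E = 12 edges and F = 8 faces
Solve for V:
V = 2 + E - F = 2 + 12 - 8 = 6
6 vertices


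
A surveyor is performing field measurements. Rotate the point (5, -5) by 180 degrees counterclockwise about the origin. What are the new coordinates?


Transformation: rotation about the origin
Original point: (5, -5)
Rule for 180 deg: (x, y) -> (-x, -y)
Apply: (5, -5) -> (-5, 5)
(-5, 5)


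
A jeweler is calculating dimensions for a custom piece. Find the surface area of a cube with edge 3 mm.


Shape: cube
Side s = 3 mm
A cube has 6 square faces.
Formula: SA = 6 * s^2
s^2 = 9
SA = 6 * 9
SA = 54
54 mm^2


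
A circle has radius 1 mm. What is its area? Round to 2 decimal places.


Shape: circle
Radius r = 1 mm
Formula: A = pi * r^2
r^2 = 1^2 = 1
A = pi * 1
A = 3.14
3.14 mm^2


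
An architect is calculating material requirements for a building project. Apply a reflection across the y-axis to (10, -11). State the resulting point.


Transformation: reflection
Original point: (10, -11)
Rule for reflection over the y-axis: (x, y) -> (-x, y)
Apply: (10, -11) -> (-10, -11)
(-10, -11)


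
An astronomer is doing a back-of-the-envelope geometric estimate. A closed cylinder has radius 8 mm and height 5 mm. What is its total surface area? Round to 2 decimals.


Shape: closed cylinder
Radius r = 8 mm, Height h = 5 mm
Formula: SA = 2*pi*r^2 + 2*pi*r*h = 2*pi*r*(r + h)
r + h = 13
2 * r * (r + h) = 2 * 8 * 13 = 208
SA = 208 * pi
SA = 653.45
653.45 mm^2


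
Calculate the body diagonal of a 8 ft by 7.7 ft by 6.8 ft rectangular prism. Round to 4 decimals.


Shape: rectangular box (space diagonal)
l = 8 ft, w = 7.7 ft, h = 6.8 ft
Visualize: the diagonal of the base, then a right triangle with that diagonal and the height.
Formula: d = sqrt(l^2 + w^2 + h^2)
l^2 + w^2 + h^2 = 64 + 59.29 + 46.24 = 169.53
d = sqrt(169.53)
d = 13.0204
13.0204 ft


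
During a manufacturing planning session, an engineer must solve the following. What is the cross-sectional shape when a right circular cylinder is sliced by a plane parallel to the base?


Solid: right circular cylinder
Cutting plane: parallel to the base
Visualize the intersection of the plane with the solid's surface.
The boundary of the cut region is a circle.
circle


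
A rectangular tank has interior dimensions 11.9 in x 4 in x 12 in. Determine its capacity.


Shape: rectangular prism
l = 11.9 in, w = 4 in, h = 12 in
Formula: V = l * w * h
V = 11.9 * 4 * 12
V = 47.6 * 12
V = 571.2
571.2 in^3


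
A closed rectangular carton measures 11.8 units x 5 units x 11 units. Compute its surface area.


Shape: rectangular prism
l = 11.8 units, w = 5 units, h = 11 units
Formula: SA = 2(lw + lh + wh)
lw = 59, lh = 129.8, wh = 55
lw + lh + wh = 243.8
SA = 2 * 243.8
SA = 487.6
487.6 units^2


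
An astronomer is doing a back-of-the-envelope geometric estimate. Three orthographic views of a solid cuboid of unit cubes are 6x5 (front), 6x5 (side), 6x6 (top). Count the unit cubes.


Orthographic views of a solid rectangular block:
Front view 6 x 5 -> length = 6, height = 5
Side view 6 x 5 -> width = 6, height = 5 (consistent)
Top view 6 x 6 -> confirms length = 6, width = 6
The block is 6 x 6 x 5.
Total unit cubes = 6 * 6 * 5 = 180
180 unit cubes


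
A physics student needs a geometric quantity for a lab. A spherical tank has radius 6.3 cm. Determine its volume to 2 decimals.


Shape: sphere
Radius r = 6.3 cm
Formula: V = (4/3) * pi * r^3
r^3 = 250.047
(4/3) * 250.047 = 333.396
V = 333.396 * pi
V = 1047.39
1047.39 cm^3


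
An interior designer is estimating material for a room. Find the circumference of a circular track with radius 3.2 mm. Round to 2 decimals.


Shape: circle
Radius r = 3.2 mm
Formula: C = 2 * pi * r
C = 2 * pi * 3.2
C = 6.4 * pi
C = 20.11
20.11 mm


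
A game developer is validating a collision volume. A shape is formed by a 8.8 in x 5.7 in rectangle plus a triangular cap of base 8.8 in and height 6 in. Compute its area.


Composite shape: rectangle + triangle
Rectangle area = 8.8 * 5.7 = 50.16
Triangle area = 0.5 * 8.8 * 6 = 26.4
Total = 50.16 + 26.4
Total = 76.56
76.56 in^2


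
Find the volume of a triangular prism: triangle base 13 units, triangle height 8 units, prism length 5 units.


Shape: triangular prism
Triangle base = 13 units, triangle height = 8 units, prism length L = 5 units
Formula: V = (1/2 * b * h_tri) * L
Cross-section area = 0.5 * 13 * 8 = 52
V = 52 * 5
V = 260
260 units^3
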